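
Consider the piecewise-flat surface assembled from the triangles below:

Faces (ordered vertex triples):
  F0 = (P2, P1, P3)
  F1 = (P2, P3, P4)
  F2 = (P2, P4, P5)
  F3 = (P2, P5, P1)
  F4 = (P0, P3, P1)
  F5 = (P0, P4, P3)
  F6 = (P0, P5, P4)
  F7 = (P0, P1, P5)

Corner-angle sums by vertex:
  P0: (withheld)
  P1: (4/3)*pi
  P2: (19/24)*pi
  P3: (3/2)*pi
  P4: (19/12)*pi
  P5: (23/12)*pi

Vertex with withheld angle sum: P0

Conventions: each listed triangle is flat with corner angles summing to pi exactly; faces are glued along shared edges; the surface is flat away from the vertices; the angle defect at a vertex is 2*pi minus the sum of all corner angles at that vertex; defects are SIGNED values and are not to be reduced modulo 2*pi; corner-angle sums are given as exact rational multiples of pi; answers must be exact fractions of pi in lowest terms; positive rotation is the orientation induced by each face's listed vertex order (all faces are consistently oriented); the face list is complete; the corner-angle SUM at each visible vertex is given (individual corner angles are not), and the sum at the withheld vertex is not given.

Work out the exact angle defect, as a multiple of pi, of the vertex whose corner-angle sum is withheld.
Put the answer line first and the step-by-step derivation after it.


Answer: defect(P0) = (9/8)*pi

V = 6, E = 12, F = 8; chi = V - E + F = 2
Gauss-Bonnet: total defect = 2*pi*chi = 4*pi; visible defects sum to (23/8)*pi


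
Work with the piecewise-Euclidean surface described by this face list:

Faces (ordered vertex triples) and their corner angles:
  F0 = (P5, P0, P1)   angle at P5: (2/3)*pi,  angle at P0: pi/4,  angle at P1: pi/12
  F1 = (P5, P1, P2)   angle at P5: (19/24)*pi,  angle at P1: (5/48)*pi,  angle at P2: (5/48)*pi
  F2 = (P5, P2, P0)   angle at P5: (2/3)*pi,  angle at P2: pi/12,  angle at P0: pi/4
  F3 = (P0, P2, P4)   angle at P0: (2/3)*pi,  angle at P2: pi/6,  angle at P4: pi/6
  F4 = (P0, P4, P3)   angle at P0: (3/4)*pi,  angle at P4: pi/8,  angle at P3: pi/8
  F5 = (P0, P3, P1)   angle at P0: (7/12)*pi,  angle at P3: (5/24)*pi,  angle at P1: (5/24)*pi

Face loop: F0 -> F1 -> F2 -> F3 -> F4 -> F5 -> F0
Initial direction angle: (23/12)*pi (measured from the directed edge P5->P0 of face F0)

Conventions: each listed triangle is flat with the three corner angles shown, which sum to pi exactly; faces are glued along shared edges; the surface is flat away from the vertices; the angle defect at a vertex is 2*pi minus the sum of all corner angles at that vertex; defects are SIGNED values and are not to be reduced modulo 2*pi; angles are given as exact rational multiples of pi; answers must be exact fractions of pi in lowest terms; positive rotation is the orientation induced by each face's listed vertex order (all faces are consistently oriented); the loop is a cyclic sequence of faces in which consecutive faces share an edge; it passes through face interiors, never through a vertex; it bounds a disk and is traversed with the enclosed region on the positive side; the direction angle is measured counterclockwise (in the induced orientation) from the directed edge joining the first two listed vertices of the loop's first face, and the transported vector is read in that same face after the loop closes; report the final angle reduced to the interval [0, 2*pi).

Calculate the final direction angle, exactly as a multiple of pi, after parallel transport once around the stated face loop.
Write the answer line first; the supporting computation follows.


Answer: final direction angle = (31/24)*pi

enclosed vertex P0: corner angles sum to (5/2)*pi, defect = 2*pi - (5/2)*pi = -pi/2
enclosed vertex P5: corner angles sum to (17/8)*pi, defect = 2*pi - (17/8)*pi = -pi/8
adding the enclosed defects to the starting angle (mod 2*pi, induced orientation) gives the holonomy
final angle = (23/12)*pi - (5/8)*pi = (31/24)*pi (mod 2*pi)


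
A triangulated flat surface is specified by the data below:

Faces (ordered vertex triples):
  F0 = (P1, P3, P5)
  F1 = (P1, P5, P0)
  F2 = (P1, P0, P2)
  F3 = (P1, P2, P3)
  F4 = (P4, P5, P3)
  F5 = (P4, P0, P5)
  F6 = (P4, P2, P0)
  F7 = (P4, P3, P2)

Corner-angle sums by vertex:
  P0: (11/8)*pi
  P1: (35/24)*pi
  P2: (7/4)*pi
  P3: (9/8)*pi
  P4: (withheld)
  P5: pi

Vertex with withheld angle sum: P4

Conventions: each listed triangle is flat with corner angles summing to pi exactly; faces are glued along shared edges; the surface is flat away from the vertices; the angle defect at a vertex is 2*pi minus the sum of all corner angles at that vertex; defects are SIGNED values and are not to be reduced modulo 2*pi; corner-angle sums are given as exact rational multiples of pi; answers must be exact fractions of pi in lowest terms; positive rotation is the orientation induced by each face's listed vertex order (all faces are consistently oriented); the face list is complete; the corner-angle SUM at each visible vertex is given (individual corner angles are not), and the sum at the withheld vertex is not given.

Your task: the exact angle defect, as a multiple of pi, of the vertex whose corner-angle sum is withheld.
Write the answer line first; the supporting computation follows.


Answer: defect(P4) = (17/24)*pi

V = 6, E = 12, F = 8; chi = V - E + F = 2
Gauss-Bonnet: total defect = 2*pi*chi = 4*pi; visible defects sum to (79/24)*pi


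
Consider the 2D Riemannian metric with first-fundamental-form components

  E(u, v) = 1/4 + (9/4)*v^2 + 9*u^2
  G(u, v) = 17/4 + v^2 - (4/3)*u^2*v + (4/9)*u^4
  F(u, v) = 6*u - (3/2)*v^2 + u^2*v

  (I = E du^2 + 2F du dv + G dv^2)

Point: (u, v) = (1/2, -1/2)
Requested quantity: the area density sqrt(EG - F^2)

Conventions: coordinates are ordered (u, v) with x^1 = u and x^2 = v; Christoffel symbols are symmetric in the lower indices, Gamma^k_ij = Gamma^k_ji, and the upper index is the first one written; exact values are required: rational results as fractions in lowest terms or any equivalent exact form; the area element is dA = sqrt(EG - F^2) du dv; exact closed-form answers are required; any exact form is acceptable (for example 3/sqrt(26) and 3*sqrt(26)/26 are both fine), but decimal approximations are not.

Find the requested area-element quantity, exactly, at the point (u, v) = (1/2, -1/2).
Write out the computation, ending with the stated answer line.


E = 49/16, F = 5/2, G = 169/36; EG - F^2 = 4681/576

Answer: sqrt(EG - F^2) = sqrt(4681)/24


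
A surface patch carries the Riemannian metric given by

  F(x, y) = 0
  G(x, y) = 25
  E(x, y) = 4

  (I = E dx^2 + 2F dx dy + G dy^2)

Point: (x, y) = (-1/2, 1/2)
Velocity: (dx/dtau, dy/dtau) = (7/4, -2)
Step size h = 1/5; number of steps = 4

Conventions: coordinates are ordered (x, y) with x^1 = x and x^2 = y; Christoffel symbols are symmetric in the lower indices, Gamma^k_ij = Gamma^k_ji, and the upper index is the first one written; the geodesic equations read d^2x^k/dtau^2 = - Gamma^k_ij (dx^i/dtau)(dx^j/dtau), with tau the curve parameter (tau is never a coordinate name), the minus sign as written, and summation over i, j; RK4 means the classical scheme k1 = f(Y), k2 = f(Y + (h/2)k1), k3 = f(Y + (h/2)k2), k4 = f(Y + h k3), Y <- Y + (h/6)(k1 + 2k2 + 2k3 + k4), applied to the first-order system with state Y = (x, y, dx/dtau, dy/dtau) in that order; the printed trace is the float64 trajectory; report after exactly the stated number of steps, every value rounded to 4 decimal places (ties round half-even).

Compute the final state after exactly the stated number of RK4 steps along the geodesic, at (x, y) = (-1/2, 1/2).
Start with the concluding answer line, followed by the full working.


Answer: x = 0.9000, y = -1.1000, dx/dtau = 1.7500, dy/dtau = -2.0000

f(Y) = (dx/dtau, dy/dtau, -Gamma^x_ij Y'^i Y'^j, -Gamma^y_ij Y'^i Y'^j) with the Gammas evaluated at the stage position; h = 0.200000; intermediate values shown to 6 dp
step 0: x = -0.5000, y = 0.5000, dx/dtau = 1.7500, dy/dtau = -2.0000
step 1:
  k1: at (x, y) = (-0.500000, 0.500000), (dx/dtau, dy/dtau) = (1.750000, -2.000000); Gamma_xxx = 0.000000, Gamma_xxy = 0.000000, Gamma_xyy = 0.000000, Gamma_yxx = 0.000000, Gamma_yxy = 0.000000, Gamma_yyy = 0.000000; k1 = (1.750000, -2.000000, 0.000000, 0.000000)
  k2: at (x, y) = (-0.325000, 0.300000), (dx/dtau, dy/dtau) = (1.750000, -2.000000); Gamma_xxx = 0.000000, Gamma_xxy = 0.000000, Gamma_xyy = 0.000000, Gamma_yxx = 0.000000, Gamma_yxy = 0.000000, Gamma_yyy = 0.000000; k2 = (1.750000, -2.000000, 0.000000, 0.000000)
  k3: at (x, y) = (-0.325000, 0.300000), (dx/dtau, dy/dtau) = (1.750000, -2.000000); Gamma_xxx = 0.000000, Gamma_xxy = 0.000000, Gamma_xyy = 0.000000, Gamma_yxx = 0.000000, Gamma_yxy = 0.000000, Gamma_yyy = 0.000000; k3 = (1.750000, -2.000000, 0.000000, 0.000000)
  k4: at (x, y) = (-0.150000, 0.100000), (dx/dtau, dy/dtau) = (1.750000, -2.000000); Gamma_xxx = 0.000000, Gamma_xxy = 0.000000, Gamma_xyy = 0.000000, Gamma_yxx = 0.000000, Gamma_yxy = 0.000000, Gamma_yyy = 0.000000; k4 = (1.750000, -2.000000, 0.000000, 0.000000)
  Y <- Y + (h/6)(k1 + 2k2 + 2k3 + k4): x = -0.1500, y = 0.1000, dx/dtau = 1.7500, dy/dtau = -2.0000
step 2:
  k1: at (x, y) = (-0.150000, 0.100000), (dx/dtau, dy/dtau) = (1.750000, -2.000000); Gamma_xxx = 0.000000, Gamma_xxy = 0.000000, Gamma_xyy = 0.000000, Gamma_yxx = 0.000000, Gamma_yxy = 0.000000, Gamma_yyy = 0.000000; k1 = (1.750000, -2.000000, 0.000000, 0.000000)
  k2: at (x, y) = (0.025000, -0.100000), (dx/dtau, dy/dtau) = (1.750000, -2.000000); Gamma_xxx = 0.000000, Gamma_xxy = 0.000000, Gamma_xyy = 0.000000, Gamma_yxx = 0.000000, Gamma_yxy = 0.000000, Gamma_yyy = 0.000000; k2 = (1.750000, -2.000000, 0.000000, 0.000000)
  k3: at (x, y) = (0.025000, -0.100000), (dx/dtau, dy/dtau) = (1.750000, -2.000000); Gamma_xxx = 0.000000, Gamma_xxy = 0.000000, Gamma_xyy = 0.000000, Gamma_yxx = 0.000000, Gamma_yxy = 0.000000, Gamma_yyy = 0.000000; k3 = (1.750000, -2.000000, 0.000000, 0.000000)
  k4: at (x, y) = (0.200000, -0.300000), (dx/dtau, dy/dtau) = (1.750000, -2.000000); Gamma_xxx = 0.000000, Gamma_xxy = 0.000000, Gamma_xyy = 0.000000, Gamma_yxx = 0.000000, Gamma_yxy = 0.000000, Gamma_yyy = 0.000000; k4 = (1.750000, -2.000000, 0.000000, 0.000000)
  Y <- Y + (h/6)(k1 + 2k2 + 2k3 + k4): x = 0.2000, y = -0.3000, dx/dtau = 1.7500, dy/dtau = -2.0000
step 3:
  k1: at (x, y) = (0.200000, -0.300000), (dx/dtau, dy/dtau) = (1.750000, -2.000000); Gamma_xxx = 0.000000, Gamma_xxy = 0.000000, Gamma_xyy = 0.000000, Gamma_yxx = 0.000000, Gamma_yxy = 0.000000, Gamma_yyy = 0.000000; k1 = (1.750000, -2.000000, 0.000000, 0.000000)
  k2: at (x, y) = (0.375000, -0.500000), (dx/dtau, dy/dtau) = (1.750000, -2.000000); Gamma_xxx = 0.000000, Gamma_xxy = 0.000000, Gamma_xyy = 0.000000, Gamma_yxx = 0.000000, Gamma_yxy = 0.000000, Gamma_yyy = 0.000000; k2 = (1.750000, -2.000000, 0.000000, 0.000000)
  k3: at (x, y) = (0.375000, -0.500000), (dx/dtau, dy/dtau) = (1.750000, -2.000000); Gamma_xxx = 0.000000, Gamma_xxy = 0.000000, Gamma_xyy = 0.000000, Gamma_yxx = 0.000000, Gamma_yxy = 0.000000, Gamma_yyy = 0.000000; k3 = (1.750000, -2.000000, 0.000000, 0.000000)
  k4: at (x, y) = (0.550000, -0.700000), (dx/dtau, dy/dtau) = (1.750000, -2.000000); Gamma_xxx = 0.000000, Gamma_xxy = 0.000000, Gamma_xyy = 0.000000, Gamma_yxx = 0.000000, Gamma_yxy = 0.000000, Gamma_yyy = 0.000000; k4 = (1.750000, -2.000000, 0.000000, 0.000000)
  Y <- Y + (h/6)(k1 + 2k2 + 2k3 + k4): x = 0.5500, y = -0.7000, dx/dtau = 1.7500, dy/dtau = -2.0000
step 4:
  k1: at (x, y) = (0.550000, -0.700000), (dx/dtau, dy/dtau) = (1.750000, -2.000000); Gamma_xxx = 0.000000, Gamma_xxy = 0.000000, Gamma_xyy = 0.000000, Gamma_yxx = 0.000000, Gamma_yxy = 0.000000, Gamma_yyy = 0.000000; k1 = (1.750000, -2.000000, 0.000000, 0.000000)
  k2: at (x, y) = (0.725000, -0.900000), (dx/dtau, dy/dtau) = (1.750000, -2.000000); Gamma_xxx = 0.000000, Gamma_xxy = 0.000000, Gamma_xyy = 0.000000, Gamma_yxx = 0.000000, Gamma_yxy = 0.000000, Gamma_yyy = 0.000000; k2 = (1.750000, -2.000000, 0.000000, 0.000000)
  k3: at (x, y) = (0.725000, -0.900000), (dx/dtau, dy/dtau) = (1.750000, -2.000000); Gamma_xxx = 0.000000, Gamma_xxy = 0.000000, Gamma_xyy = 0.000000, Gamma_yxx = 0.000000, Gamma_yxy = 0.000000, Gamma_yyy = 0.000000; k3 = (1.750000, -2.000000, 0.000000, 0.000000)
  k4: at (x, y) = (0.900000, -1.100000), (dx/dtau, dy/dtau) = (1.750000, -2.000000); Gamma_xxx = 0.000000, Gamma_xxy = 0.000000, Gamma_xyy = 0.000000, Gamma_yxx = 0.000000, Gamma_yxy = 0.000000, Gamma_yyy = 0.000000; k4 = (1.750000, -2.000000, 0.000000, 0.000000)
  Y <- Y + (h/6)(k1 + 2k2 + 2k3 + k4): x = 0.9000, y = -1.1000, dx/dtau = 1.7500, dy/dtau = -2.0000


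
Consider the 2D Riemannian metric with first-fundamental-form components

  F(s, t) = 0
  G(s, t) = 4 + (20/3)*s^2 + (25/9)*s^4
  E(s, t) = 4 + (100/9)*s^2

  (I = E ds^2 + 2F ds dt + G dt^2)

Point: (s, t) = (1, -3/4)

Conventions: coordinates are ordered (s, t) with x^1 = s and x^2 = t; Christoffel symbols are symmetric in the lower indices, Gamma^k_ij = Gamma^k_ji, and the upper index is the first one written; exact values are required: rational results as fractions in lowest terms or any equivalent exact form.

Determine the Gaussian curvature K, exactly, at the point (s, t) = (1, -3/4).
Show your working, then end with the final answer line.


E = 136/9, F = 0, G = 121/9, EG - F^2 = 16456/81 at the point
E_s = 200/9, E_t = 0, F_s = 0, F_t = 0, G_s = 220/9, G_t = 0
E_tt = 0, F_st = 0, G_ss = 140/3
Brioschi: K = (det M1 - det M2) / (EG - F^2)^2 with the standard first/second-derivative matrices M1, M2.
M1 = [[-E_tt/2 + F_st - G_ss/2, E_s/2, F_s - E_t/2], [F_t - G_s/2, E, F], [G_t/2, F, G]] = [[-70/3, 100/9, 0], [-110/9, 136/9, 0], [0, 0, 121/9]]; det M1 = -2124760/729
M2 = [[0, E_t/2, G_s/2], [E_t/2, E, F], [G_s/2, F, G]] = [[0, 0, 110/9], [0, 136/9, 0], [110/9, 0, 121/9]]; det M2 = -1645600/729
det M1 - det M2 = -53240/81; K = -53240/81 / (16456/81)^2 = -405/25432

Answer: K = -405/25432


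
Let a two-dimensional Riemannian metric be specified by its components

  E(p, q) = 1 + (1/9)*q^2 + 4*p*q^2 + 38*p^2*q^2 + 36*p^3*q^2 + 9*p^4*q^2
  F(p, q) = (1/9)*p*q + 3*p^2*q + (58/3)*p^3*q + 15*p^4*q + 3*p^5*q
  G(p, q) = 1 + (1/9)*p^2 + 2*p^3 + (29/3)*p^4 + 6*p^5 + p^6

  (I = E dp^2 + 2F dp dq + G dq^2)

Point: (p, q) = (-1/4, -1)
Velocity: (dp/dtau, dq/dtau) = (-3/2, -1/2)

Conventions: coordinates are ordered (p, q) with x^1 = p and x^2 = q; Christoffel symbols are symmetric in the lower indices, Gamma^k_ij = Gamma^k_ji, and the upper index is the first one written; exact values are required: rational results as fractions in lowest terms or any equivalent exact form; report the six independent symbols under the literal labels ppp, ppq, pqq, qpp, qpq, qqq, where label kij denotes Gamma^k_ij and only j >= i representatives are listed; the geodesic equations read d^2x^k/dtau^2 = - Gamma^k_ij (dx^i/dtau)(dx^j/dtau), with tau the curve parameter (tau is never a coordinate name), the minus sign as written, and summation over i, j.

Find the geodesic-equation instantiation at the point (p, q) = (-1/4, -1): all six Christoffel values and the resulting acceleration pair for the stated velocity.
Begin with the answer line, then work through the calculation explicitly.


Answer: Gamma_ppp = -162432/72497, Gamma_ppq = -35344/72497, Gamma_pqq = 0, Gamma_qpp = -14688/72497, Gamma_qpq = -3196/72497, Gamma_qqq = 0; accelerations (d^2p/dtau^2, d^2q/dtau^2) = (418488/72497, 37842/72497)

E = 4513/2304, F = 799/9216, G = 37153/36864 at the point
E_p = -141/16, E_q = -2209/1152, F_p = -3127/2304, F_q = -799/9216, G_p = -799/4608, G_q = 0
EG - F^2 = 72497/36864;  g^inv = (36864/72497) * [[37153/36864, -799/9216], [-799/9216, 4513/2304]]
first-kind symbols [ij,l] = (1/2)(d_i g_jl + d_j g_il - d_l g_ij): [pp,p] = E_p/2 = -141/32, [pp,q] = F_p - E_q/2 = -51/128, [pq,p] = E_q/2 = -2209/2304, [pq,q] = G_p/2 = -799/9216, [qq,p] = F_q - G_p/2 = 0, [qq,q] = G_q/2 = 0
Gamma^p_ij = (G*[ij,p] - F*[ij,q])/(EG - F^2), Gamma^q_ij = (E*[ij,q] - F*[ij,p])/(EG - F^2)
Gamma_ppp = -162432/72497, Gamma_ppq = -35344/72497, Gamma_pqq = 0, Gamma_qpp = -14688/72497, Gamma_qpq = -3196/72497, Gamma_qqq = 0
d^2p/dtau^2 = -(Gamma_ppp*(-3/2)^2 + 2*Gamma_ppq*(-3/2)*(-1/2) + Gamma_pqq*(-1/2)^2) = 418488/72497
d^2q/dtau^2 = -(Gamma_qpp*(-3/2)^2 + 2*Gamma_qpq*(-3/2)*(-1/2) + Gamma_qqq*(-1/2)^2) = 37842/72497


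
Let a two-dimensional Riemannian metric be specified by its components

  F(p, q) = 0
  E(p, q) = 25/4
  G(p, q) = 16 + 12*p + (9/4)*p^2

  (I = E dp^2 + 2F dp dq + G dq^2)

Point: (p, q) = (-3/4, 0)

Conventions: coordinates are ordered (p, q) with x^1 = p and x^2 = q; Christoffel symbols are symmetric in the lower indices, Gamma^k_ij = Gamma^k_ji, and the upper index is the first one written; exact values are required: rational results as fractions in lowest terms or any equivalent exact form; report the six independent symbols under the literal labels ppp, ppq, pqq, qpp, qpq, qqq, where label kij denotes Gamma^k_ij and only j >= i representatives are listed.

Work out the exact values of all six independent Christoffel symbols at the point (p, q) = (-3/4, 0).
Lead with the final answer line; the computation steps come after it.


Answer: Gamma_ppp = 0, Gamma_ppq = 0, Gamma_pqq = -69/100, Gamma_qpp = 0, Gamma_qpq = 12/23, Gamma_qqq = 0

E = 25/4, F = 0, G = 529/64 at the point
E_p = 0, E_q = 0, F_p = 0, F_q = 0, G_p = 69/8, G_q = 0
EG - F^2 = 13225/256;  g^inv = (256/13225) * [[529/64, 0], [0, 25/4]]
first-kind symbols [ij,l] = (1/2)(d_i g_jl + d_j g_il - d_l g_ij): [pp,p] = E_p/2 = 0, [pp,q] = F_p - E_q/2 = 0, [pq,p] = E_q/2 = 0, [pq,q] = G_p/2 = 69/16, [qq,p] = F_q - G_p/2 = -69/16, [qq,q] = G_q/2 = 0
Gamma^p_ij = (G*[ij,p] - F*[ij,q])/(EG - F^2), Gamma^q_ij = (E*[ij,q] - F*[ij,p])/(EG - F^2)


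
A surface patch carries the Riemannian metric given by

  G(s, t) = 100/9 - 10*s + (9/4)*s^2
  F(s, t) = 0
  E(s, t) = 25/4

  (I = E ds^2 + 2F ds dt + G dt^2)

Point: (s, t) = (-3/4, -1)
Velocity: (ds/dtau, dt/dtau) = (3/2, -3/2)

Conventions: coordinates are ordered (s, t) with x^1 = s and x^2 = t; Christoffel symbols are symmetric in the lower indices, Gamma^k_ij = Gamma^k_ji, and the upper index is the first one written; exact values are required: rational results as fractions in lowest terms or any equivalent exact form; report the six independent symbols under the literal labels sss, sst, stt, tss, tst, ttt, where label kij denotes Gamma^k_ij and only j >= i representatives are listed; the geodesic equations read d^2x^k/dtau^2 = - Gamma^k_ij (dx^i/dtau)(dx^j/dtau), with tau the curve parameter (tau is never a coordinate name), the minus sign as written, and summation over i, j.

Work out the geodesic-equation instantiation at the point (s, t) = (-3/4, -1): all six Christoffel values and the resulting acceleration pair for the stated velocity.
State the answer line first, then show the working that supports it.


Answer: Gamma_sss = 0, Gamma_sst = 0, Gamma_stt = 107/100, Gamma_tss = 0, Gamma_tst = -36/107, Gamma_ttt = 0; accelerations (d^2s/dtau^2, d^2t/dtau^2) = (-963/400, -162/107)

E = 25/4, F = 0, G = 11449/576 at the point
E_s = 0, E_t = 0, F_s = 0, F_t = 0, G_s = -107/8, G_t = 0
EG - F^2 = 286225/2304;  g^inv = (2304/286225) * [[11449/576, 0], [0, 25/4]]
first-kind symbols [ij,l] = (1/2)(d_i g_jl + d_j g_il - d_l g_ij): [ss,s] = E_s/2 = 0, [ss,t] = F_s - E_t/2 = 0, [st,s] = E_t/2 = 0, [st,t] = G_s/2 = -107/16, [tt,s] = F_t - G_s/2 = 107/16, [tt,t] = G_t/2 = 0
Gamma^s_ij = (G*[ij,s] - F*[ij,t])/(EG - F^2), Gamma^t_ij = (E*[ij,t] - F*[ij,s])/(EG - F^2)
Gamma_sss = 0, Gamma_sst = 0, Gamma_stt = 107/100, Gamma_tss = 0, Gamma_tst = -36/107, Gamma_ttt = 0
d^2s/dtau^2 = -(Gamma_sss*(3/2)^2 + 2*Gamma_sst*(3/2)*(-3/2) + Gamma_stt*(-3/2)^2) = -963/400
d^2t/dtau^2 = -(Gamma_tss*(3/2)^2 + 2*Gamma_tst*(3/2)*(-3/2) + Gamma_ttt*(-3/2)^2) = -162/107


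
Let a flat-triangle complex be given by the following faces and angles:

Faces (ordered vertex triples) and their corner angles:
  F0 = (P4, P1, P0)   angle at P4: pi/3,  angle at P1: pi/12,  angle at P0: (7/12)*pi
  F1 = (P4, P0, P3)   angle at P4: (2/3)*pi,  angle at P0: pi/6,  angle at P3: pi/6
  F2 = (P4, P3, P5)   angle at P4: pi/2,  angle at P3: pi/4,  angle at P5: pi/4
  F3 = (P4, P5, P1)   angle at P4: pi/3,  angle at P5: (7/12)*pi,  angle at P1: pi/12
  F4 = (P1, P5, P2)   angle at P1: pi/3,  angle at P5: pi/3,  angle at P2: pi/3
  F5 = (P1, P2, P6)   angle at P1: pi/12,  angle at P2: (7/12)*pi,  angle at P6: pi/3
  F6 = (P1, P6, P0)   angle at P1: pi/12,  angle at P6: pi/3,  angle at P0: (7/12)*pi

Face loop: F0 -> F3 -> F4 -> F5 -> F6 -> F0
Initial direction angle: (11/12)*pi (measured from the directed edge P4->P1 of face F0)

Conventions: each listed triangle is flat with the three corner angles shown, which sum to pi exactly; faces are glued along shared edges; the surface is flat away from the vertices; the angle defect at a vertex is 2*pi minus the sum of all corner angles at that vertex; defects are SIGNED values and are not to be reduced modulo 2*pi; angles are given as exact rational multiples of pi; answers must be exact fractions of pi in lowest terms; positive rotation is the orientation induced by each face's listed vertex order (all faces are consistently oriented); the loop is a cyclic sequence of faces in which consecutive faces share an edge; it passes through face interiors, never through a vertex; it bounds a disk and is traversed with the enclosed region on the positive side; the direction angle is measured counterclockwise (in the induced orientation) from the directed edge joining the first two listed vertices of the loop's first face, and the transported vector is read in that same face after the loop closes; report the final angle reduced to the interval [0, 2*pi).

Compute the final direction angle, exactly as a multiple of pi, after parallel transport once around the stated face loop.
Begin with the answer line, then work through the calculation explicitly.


Answer: final direction angle = pi/4

enclosed vertex P1: corner angles sum to (2/3)*pi, defect = 2*pi - (2/3)*pi = (4/3)*pi
final direction = starting direction + enclosed defect total, reduced mod 2*pi (induced orientation)
final angle = (11/12)*pi + (4/3)*pi = pi/4 (mod 2*pi)


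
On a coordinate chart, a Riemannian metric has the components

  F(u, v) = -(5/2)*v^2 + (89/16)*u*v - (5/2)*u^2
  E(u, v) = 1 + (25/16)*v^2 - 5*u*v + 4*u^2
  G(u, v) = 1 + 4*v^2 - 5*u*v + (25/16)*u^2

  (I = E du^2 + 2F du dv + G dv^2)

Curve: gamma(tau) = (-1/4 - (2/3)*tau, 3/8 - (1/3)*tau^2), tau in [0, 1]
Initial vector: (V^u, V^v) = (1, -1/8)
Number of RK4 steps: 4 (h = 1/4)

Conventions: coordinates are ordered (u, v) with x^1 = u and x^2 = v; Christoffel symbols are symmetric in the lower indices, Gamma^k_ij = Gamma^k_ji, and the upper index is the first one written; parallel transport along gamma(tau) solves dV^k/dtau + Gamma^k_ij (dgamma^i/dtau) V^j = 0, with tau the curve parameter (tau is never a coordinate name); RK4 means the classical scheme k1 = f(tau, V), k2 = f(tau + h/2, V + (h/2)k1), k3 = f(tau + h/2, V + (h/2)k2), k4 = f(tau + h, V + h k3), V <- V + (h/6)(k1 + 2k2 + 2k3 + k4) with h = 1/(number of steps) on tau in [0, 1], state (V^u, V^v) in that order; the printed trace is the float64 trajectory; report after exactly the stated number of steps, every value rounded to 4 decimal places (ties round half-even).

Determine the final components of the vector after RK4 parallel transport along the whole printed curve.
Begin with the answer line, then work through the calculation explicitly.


Answer: V^u = 0.7493, V^v = 0.1020

gamma'(tau) = (-2/3, -(2/3)*tau); f(tau, V)^k = -Gamma^k_ij(gamma(tau)) gamma'^i(tau) V^j; h = 1/4; intermediate values shown to 6 dp
curve data and Christoffel symbols at the stage parameters:
  tau = 0.000000: gamma = (-0.250000, 0.375000), gamma' = (-0.666667, 0.000000); Gamma_uuu = -0.631646, Gamma_uuv = 0.394779, Gamma_uvv = -0.631646, Gamma_vuu = 0.692773, Gamma_vuv = -0.432983, Gamma_vvv = 0.692773
  tau = 0.125000: gamma = (-0.333333, 0.369792), gamma' = (-0.666667, -0.083333); Gamma_uuu = -0.625200, Gamma_uuv = 0.390750, Gamma_uvv = -0.625200, Gamma_vuu = 0.640343, Gamma_vuv = -0.400215, Gamma_vvv = 0.640343
  tau = 0.250000: gamma = (-0.416667, 0.354167), gamma' = (-0.666667, -0.166667); Gamma_uuu = -0.616574, Gamma_uuv = 0.385359, Gamma_uvv = -0.616574, Gamma_vuu = 0.593925, Gamma_vuv = -0.371203, Gamma_vvv = 0.593925
  tau = 0.375000: gamma = (-0.500000, 0.328125), gamma' = (-0.666667, -0.250000); Gamma_uuu = -0.609120, Gamma_uuv = 0.380700, Gamma_uvv = -0.609120, Gamma_vuu = 0.553439, Gamma_vuv = -0.345899, Gamma_vvv = 0.553439
  tau = 0.500000: gamma = (-0.583333, 0.291667), gamma' = (-0.666667, -0.333333); Gamma_uuu = -0.604355, Gamma_uuv = 0.377722, Gamma_uvv = -0.604355, Gamma_vuu = 0.518019, Gamma_vuv = -0.323762, Gamma_vvv = 0.518019
  tau = 0.625000: gamma = (-0.666667, 0.244792), gamma' = (-0.666667, -0.416667); Gamma_uuu = -0.602971, Gamma_uuv = 0.376857, Gamma_uvv = -0.602971, Gamma_vuu = 0.486591, Gamma_vuv = -0.304119, Gamma_vvv = 0.486591
  tau = 0.750000: gamma = (-0.750000, 0.187500), gamma' = (-0.666667, -0.500000); Gamma_uuu = -0.605291, Gamma_uuv = 0.378307, Gamma_uvv = -0.605291, Gamma_vuu = 0.458058, Gamma_vuv = -0.286286, Gamma_vvv = 0.458058
  tau = 0.875000: gamma = (-0.833333, 0.119792), gamma' = (-0.666667, -0.583333); Gamma_uuu = -0.611489, Gamma_uuv = 0.382180, Gamma_uvv = -0.611489, Gamma_vuu = 0.431330, Gamma_vuv = -0.269581, Gamma_vvv = 0.431330
  tau = 1.000000: gamma = (-0.916667, 0.041667), gamma' = (-0.666667, -0.666667); Gamma_uuu = -0.621670, Gamma_uuv = 0.388544, Gamma_uvv = -0.621670, Gamma_vuu = 0.405288, Gamma_vuv = -0.253305, Gamma_vvv = 0.405288
step 0: V^u = 1.0000, V^v = -0.1250
step 1: k1 = (-0.453996, 0.497931), k2 = (-0.375511, 0.384607), k3 = (-0.382233, 0.391491), k4 = (-0.317863, 0.306186); V <- V + (h/6)(k1 + 2k2 + 2k3 + k4): V^u = 0.9047, V^v = -0.0268
step 2: k1 = (-0.317903, 0.306225), k2 = (-0.267756, 0.243280), k3 = (-0.270504, 0.245776), k4 = (-0.230121, 0.197246); V <- V + (h/6)(k1 + 2k2 + 2k3 + k4): V^u = 0.8370, V^v = 0.0349
step 3: k1 = (-0.230089, 0.197219), k2 = (-0.197985, 0.159772), k3 = (-0.198968, 0.160565), k4 = (-0.172554, 0.130582); V <- V + (h/6)(k1 + 2k2 + 2k3 + k4): V^u = 0.7871, V^v = 0.0753
step 4: k1 = (-0.172541, 0.130571), k2 = (-0.150753, 0.106337), k3 = (-0.150947, 0.106474), k4 = (-0.132306, 0.086255); V <- V + (h/6)(k1 + 2k2 + 2k3 + k4): V^u = 0.7493, V^v = 0.1020


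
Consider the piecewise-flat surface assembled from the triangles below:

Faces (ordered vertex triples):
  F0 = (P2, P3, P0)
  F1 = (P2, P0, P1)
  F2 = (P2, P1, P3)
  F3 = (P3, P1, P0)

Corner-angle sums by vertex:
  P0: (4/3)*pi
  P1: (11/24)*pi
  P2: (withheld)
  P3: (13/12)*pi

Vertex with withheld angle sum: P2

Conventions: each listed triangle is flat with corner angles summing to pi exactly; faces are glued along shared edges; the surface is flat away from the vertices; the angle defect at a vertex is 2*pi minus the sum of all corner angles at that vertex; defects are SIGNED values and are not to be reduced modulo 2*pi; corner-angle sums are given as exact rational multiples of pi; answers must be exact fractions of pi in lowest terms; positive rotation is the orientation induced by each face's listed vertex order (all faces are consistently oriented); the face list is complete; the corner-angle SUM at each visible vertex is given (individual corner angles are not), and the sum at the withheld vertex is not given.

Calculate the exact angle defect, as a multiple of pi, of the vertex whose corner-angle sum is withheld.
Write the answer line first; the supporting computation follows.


Answer: defect(P2) = (7/8)*pi

V = 4, E = 6, F = 4; chi = V - E + F = 2
Gauss-Bonnet: total defect = 2*pi*chi = 4*pi; visible defects sum to (25/8)*pi


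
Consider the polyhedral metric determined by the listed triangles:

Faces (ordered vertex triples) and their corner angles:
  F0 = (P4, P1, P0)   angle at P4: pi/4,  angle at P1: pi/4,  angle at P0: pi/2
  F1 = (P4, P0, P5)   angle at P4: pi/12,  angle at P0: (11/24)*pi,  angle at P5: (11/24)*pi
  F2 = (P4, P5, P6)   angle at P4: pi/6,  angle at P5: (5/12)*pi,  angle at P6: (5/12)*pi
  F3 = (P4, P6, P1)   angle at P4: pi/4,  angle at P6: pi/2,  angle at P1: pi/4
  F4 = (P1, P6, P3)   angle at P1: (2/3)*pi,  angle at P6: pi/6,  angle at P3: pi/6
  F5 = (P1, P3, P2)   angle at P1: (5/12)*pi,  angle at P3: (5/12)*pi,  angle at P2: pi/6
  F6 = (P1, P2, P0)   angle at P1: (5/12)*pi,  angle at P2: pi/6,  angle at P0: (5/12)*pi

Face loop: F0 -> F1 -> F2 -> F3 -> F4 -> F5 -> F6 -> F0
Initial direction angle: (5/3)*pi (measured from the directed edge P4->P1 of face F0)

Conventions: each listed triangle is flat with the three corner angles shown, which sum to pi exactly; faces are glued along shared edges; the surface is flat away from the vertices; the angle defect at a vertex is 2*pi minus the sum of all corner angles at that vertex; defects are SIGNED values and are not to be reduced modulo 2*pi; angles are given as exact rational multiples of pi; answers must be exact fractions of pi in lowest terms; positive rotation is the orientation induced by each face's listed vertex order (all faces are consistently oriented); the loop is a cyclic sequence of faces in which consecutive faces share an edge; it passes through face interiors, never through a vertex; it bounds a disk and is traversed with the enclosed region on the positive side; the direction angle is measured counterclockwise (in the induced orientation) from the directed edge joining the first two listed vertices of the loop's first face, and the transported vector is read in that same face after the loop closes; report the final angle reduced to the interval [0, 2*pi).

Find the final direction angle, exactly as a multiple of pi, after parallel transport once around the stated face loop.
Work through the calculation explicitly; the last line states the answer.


enclosed vertex P1: corner angles sum to 2*pi, defect = 2*pi - 2*pi = 0
enclosed vertex P4: corner angles sum to (3/4)*pi, defect = 2*pi - (3/4)*pi = (5/4)*pi
summing the enclosed defects onto the initial angle, mod 2*pi in the induced orientation:
final angle = (5/3)*pi + (5/4)*pi = (11/12)*pi (mod 2*pi)

Answer: final direction angle = (11/12)*pi


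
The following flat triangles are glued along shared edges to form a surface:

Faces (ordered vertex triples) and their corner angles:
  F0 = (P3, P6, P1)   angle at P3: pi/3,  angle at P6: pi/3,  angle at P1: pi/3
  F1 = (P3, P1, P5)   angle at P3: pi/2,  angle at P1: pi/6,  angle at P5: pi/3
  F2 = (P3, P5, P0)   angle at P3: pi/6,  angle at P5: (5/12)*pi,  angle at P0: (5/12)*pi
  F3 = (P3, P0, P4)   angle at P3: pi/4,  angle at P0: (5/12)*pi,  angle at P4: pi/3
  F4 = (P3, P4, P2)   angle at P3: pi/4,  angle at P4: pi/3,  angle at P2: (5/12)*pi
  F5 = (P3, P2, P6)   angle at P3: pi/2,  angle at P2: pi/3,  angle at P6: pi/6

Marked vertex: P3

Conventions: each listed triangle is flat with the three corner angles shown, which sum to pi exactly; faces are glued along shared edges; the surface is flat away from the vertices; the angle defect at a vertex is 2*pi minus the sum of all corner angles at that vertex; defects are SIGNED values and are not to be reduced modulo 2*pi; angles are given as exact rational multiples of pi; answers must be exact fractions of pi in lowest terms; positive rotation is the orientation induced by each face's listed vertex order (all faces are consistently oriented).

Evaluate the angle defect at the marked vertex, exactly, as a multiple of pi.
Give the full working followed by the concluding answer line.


Sum of corner angles at P3: 2*pi
defect = 2*pi - 2*pi

Answer: defect(P3) = 0


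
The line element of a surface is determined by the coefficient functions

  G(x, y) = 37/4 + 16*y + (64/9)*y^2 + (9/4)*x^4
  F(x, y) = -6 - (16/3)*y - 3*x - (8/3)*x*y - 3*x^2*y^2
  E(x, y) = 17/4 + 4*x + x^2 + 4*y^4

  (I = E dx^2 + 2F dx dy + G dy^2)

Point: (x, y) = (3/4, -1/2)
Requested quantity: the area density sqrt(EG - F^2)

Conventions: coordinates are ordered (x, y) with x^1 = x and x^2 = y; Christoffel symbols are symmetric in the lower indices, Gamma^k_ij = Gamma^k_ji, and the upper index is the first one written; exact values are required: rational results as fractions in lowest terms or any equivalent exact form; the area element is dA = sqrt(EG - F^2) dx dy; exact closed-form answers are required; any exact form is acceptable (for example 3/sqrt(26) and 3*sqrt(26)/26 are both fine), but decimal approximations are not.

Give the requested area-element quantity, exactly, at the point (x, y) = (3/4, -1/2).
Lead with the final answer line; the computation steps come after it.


Answer: sqrt(EG - F^2) = sqrt(751901)/384

E = 129/16, F = -961/192, G = 34465/9216; EG - F^2 = 751901/147456


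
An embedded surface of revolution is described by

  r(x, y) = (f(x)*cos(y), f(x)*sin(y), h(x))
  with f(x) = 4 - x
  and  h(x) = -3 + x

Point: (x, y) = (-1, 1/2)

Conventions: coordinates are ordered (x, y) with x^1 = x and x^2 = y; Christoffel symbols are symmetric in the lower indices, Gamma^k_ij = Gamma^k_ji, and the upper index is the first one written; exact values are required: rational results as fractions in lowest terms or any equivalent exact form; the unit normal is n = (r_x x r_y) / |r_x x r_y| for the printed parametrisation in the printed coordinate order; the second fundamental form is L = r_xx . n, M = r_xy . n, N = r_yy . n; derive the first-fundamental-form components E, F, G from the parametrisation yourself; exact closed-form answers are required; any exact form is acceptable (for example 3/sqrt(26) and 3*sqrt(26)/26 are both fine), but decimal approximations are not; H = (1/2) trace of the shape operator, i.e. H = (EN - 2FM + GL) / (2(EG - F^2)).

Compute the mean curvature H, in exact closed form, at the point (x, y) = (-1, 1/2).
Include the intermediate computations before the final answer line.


f = 5, f' = -1, f'' = 0, h' = 1, h'' = 0
E = 2, F = 0, G = 25; answer radicand W^2 = 2
unnormalised second-form numerators: l = 0, m = 0, n = 5; L = l/sqrt(2), and similarly M = m/sqrt(W^2), N = n/sqrt(W^2)
H = (E*n - 2*F*m + G*l) / (2*(EG - F^2)*sqrt(W^2)); E*n - 2*F*m + G*l = 10, EG - F^2 = 50, so H = (1/10)/sqrt(2)

Answer: H = sqrt(2)/20


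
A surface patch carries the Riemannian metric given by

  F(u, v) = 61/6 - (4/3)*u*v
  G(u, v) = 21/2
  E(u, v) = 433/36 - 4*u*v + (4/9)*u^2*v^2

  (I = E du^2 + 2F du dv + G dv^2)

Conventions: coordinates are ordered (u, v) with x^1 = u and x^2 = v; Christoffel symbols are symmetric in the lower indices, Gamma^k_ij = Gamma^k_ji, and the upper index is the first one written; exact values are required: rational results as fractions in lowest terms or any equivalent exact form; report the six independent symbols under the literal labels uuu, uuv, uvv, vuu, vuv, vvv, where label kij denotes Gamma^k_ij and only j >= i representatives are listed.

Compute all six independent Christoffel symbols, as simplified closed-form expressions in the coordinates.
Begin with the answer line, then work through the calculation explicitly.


Answer: Gamma_uuu = (-128*u^3*v^2 + 1552*u^2*v + 624*u*v^2 - 4392*u - 1608*v)/(624*u^2*v^2 - 3216*u*v + 4953), Gamma_uuv = (336*u^2*v - 1512*u)/(208*u^2*v^2 - 1072*u*v + 1651), Gamma_uvv = -1008*u/(208*u^2*v^2 - 1072*u*v + 1651), Gamma_vuu = (-128*u^4*v^3 + 1728*u^3*v^2 - 8648*u^2*v - 1200*u*v^2 + 15588*u + 2784*v)/(1872*u^2*v^2 - 9648*u*v + 14859), Gamma_vuv = (128*u^3*v^2 - 1552*u^2*v + 4392*u)/(624*u^2*v^2 - 3216*u*v + 4953), Gamma_vvv = (-128*u^2*v + 976*u)/(208*u^2*v^2 - 1072*u*v + 1651)

E = 433/36 - 4*u*v + (4/9)*u^2*v^2; F = 61/6 - (4/3)*u*v; G = 21/2
Gamma^k_ij = (1/2) g^{kl} (d_i g_jl + d_j g_il - d_l g_ij), with g^inv = (1/(EG-F^2)) [[G, -F], [-F, E]]
first partials: E_u = -4*v + (8/9)*u*v^2, E_v = -4*u + (8/9)*u^2*v, F_u = -(4/3)*v, F_v = -(4/3)*u, G_u = 0, G_v = 0
D = EG - F^2 = 1651/72 - (134/9)*u*v + (26/9)*u^2*v^2
expanded: Gamma^u_uu = (G E_u - 2F F_u + F E_v)/(2D), Gamma^u_uv = (G E_v - F G_u)/(2D), Gamma^u_vv = (2G F_v - G G_u - F G_v)/(2D), Gamma^v_uu = (2E F_u - E E_v - F E_u)/(2D), Gamma^v_uv = (E G_u - F E_v)/(2D), Gamma^v_vv = (E G_v - 2F F_v + F G_u)/(2D); substitute and cancel common factors


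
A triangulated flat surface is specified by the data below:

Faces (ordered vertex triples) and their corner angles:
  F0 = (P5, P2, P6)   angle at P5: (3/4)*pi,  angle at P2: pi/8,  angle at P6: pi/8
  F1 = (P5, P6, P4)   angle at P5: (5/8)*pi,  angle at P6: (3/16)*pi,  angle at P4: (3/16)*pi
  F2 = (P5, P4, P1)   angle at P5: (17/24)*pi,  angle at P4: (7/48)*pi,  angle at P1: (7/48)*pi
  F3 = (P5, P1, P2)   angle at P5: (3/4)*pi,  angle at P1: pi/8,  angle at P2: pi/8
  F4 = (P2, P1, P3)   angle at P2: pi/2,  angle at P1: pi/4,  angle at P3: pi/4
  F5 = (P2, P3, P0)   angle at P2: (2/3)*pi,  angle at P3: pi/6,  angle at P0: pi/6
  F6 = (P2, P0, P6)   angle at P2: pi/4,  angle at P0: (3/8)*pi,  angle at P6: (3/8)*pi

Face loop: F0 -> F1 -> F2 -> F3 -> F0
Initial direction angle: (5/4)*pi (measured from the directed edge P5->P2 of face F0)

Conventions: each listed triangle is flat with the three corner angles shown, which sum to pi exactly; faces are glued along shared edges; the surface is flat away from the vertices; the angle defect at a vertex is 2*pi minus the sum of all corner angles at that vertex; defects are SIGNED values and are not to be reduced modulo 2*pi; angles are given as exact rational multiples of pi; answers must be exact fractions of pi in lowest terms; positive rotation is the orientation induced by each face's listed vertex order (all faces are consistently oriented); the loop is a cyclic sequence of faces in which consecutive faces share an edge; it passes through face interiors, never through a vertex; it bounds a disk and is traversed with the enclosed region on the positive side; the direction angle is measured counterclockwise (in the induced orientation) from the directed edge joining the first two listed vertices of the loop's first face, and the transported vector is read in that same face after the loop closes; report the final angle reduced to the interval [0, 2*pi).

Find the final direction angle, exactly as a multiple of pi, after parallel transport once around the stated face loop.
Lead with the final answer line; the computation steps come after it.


Answer: final direction angle = (5/12)*pi

enclosed vertex P5: corner angles sum to (17/6)*pi, defect = 2*pi - (17/6)*pi = (-5/6)*pi
holonomy = initial angle + sum of enclosed defects (mod 2*pi), positive in the induced orientation
final angle = (5/4)*pi - (5/6)*pi = (5/12)*pi (mod 2*pi)


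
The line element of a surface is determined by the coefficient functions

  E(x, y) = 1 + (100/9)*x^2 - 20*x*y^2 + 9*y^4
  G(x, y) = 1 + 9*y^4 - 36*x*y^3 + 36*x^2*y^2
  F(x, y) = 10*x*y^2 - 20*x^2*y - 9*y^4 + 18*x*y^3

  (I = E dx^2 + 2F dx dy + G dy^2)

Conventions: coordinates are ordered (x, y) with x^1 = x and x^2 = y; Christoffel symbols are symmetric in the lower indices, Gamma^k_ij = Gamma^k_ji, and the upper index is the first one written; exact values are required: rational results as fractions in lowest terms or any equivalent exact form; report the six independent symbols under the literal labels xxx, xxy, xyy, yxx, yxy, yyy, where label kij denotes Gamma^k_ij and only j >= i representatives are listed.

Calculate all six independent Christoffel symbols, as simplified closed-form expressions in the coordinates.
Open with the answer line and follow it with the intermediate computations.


Answer: Gamma_xxx = (100*x - 90*y^2)/(324*x^2*y^2 + 100*x^2 - 324*x*y^3 - 180*x*y^2 + 162*y^4 + 9), Gamma_xxy = (-180*x*y + 162*y^3)/(324*x^2*y^2 + 100*x^2 - 324*x*y^3 - 180*x*y^2 + 162*y^4 + 9), Gamma_xyy = (-180*x^2 + 162*x*y^2 + 180*x*y - 162*y^3)/(324*x^2*y^2 + 100*x^2 - 324*x*y^3 - 180*x*y^2 + 162*y^4 + 9), Gamma_yxx = (-180*x*y + 90*y^2)/(324*x^2*y^2 + 100*x^2 - 324*x*y^3 - 180*x*y^2 + 162*y^4 + 9), Gamma_yxy = (324*x*y^2 - 162*y^3)/(324*x^2*y^2 + 100*x^2 - 324*x*y^3 - 180*x*y^2 + 162*y^4 + 9), Gamma_yyy = (324*x^2*y - 486*x*y^2 + 162*y^3)/(324*x^2*y^2 + 100*x^2 - 324*x*y^3 - 180*x*y^2 + 162*y^4 + 9)

E = 1 + (100/9)*x^2 - 20*x*y^2 + 9*y^4; F = 10*x*y^2 - 20*x^2*y - 9*y^4 + 18*x*y^3; G = 1 + 9*y^4 - 36*x*y^3 + 36*x^2*y^2
Gamma^k_ij = (1/2) g^{kl} (d_i g_jl + d_j g_il - d_l g_ij), with g^inv = (1/(EG-F^2)) [[G, -F], [-F, E]]
first partials: E_x = (200/9)*x - 20*y^2, E_y = -40*x*y + 36*y^3, F_x = 10*y^2 - 40*x*y + 18*y^3, F_y = 20*x*y - 20*x^2 - 36*y^3 + 54*x*y^2, G_x = -36*y^3 + 72*x*y^2, G_y = 36*y^3 - 108*x*y^2 + 72*x^2*y
D = EG - F^2 = 1 + (100/9)*x^2 - 20*x*y^2 + 18*y^4 - 36*x*y^3 + 36*x^2*y^2
expanded: Gamma^x_xx = (G E_x - 2F F_x + F E_y)/(2D), Gamma^x_xy = (G E_y - F G_x)/(2D), Gamma^x_yy = (2G F_y - G G_x - F G_y)/(2D), Gamma^y_xx = (2E F_x - E E_y - F E_x)/(2D), Gamma^y_xy = (E G_x - F E_y)/(2D), Gamma^y_yy = (E G_y - 2F F_y + F G_x)/(2D); substitute and cancel common factors
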